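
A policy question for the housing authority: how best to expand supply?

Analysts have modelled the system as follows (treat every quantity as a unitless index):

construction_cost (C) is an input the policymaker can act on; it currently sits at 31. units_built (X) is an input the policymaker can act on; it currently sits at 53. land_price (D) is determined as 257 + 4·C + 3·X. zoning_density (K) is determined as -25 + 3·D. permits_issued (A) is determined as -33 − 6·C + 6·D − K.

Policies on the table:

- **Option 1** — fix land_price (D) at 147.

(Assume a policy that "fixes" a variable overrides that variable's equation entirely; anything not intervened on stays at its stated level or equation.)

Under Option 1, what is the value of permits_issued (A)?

247

Option 1 (D := 147):
  C = 31
  X = 53
  D = 147
  K = -25 + 3·147 = 416
  A = -33 − 6·31 + 6·147 − 416 = 247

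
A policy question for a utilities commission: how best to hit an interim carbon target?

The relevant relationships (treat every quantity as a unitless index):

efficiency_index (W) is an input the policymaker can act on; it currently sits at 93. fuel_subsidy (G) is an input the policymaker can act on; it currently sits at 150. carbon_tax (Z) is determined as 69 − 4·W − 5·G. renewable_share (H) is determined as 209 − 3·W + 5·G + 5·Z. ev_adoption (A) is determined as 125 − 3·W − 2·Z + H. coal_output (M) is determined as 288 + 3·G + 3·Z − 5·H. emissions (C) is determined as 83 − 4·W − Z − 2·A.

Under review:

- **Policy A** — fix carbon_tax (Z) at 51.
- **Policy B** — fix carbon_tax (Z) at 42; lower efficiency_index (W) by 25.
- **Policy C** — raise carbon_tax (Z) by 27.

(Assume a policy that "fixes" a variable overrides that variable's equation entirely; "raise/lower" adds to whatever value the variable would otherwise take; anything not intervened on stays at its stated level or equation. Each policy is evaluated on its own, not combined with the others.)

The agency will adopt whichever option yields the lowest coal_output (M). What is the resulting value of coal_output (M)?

-3961

Policy A (Z := 51):
  W = 93
  G = 150
  Z = 51
  H = 209 − 3·93 + 5·150 + 5·51 = 935
  M = 288 + 3·150 + 3·51 − 5·935 = -3784
Policy B (Z := 42, W − 25):
  W = 93 − 25 = 68
  G = 150
  Z = 42
  H = 209 − 3·68 + 5·150 + 5·42 = 965
  M = 288 + 3·150 + 3·42 − 5·965 = -3961
Policy C (Z + 27):
  W = 93
  G = 150
  Z = 69 − 4·93 − 5·150 (+27 from intervention) = -1026
  H = 209 − 3·93 + 5·150 + 5·(-1026) = -4450
  M = 288 + 3·150 + 3·(-1026) − 5·(-4450) = 19910
Comparing — Policy A: M=-3784, Policy B: M=-3961, Policy C: M=19910. Lowest is -3961 (Policy B).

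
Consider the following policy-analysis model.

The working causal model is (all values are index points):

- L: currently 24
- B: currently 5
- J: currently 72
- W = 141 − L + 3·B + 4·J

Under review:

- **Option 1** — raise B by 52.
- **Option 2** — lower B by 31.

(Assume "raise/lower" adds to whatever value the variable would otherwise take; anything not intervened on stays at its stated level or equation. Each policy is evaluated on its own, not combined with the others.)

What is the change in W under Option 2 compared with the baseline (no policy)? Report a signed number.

-93

Baseline:
  L = 24
  B = 5
  J = 72
  W = 141 − 24 + 3·5 + 4·72 = 420
Option 2 (B − 31):
  L = 24
  B = 5 − 31 = -26
  J = 72
  W = 141 − 24 + 3·(-26) + 4·72 = 327
Change in W: 327 − 420 = -93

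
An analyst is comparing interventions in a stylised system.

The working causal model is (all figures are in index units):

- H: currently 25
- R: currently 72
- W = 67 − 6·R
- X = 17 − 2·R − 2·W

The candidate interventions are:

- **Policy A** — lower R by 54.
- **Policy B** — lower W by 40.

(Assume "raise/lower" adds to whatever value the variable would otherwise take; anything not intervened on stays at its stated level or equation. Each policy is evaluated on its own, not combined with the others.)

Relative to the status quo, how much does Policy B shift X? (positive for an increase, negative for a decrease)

Baseline:
  R = 72
  W = 67 − 6·72 = -365
  X = 17 − 2·72 − 2·(-365) = 603
Policy B (W − 40):
  R = 72
  W = 67 − 6·72 (−40 from intervention) = -405
  X = 17 − 2·72 − 2·(-405) = 683
Change in X: 683 − 603 = 80

80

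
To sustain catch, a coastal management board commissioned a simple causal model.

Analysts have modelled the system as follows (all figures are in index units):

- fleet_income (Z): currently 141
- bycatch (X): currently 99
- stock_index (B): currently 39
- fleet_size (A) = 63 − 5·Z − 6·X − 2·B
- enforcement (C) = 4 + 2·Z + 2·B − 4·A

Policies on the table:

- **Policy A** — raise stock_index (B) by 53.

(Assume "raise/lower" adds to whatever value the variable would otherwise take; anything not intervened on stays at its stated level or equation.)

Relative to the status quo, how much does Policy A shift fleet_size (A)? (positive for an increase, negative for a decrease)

Baseline:
  Z = 141
  X = 99
  B = 39
  A = 63 − 5·141 − 6·99 − 2·39 = -1314
Policy A (B + 53):
  Z = 141
  X = 99
  B = 39 + 53 = 92
  A = 63 − 5·141 − 6·99 − 2·92 = -1420
Change in A: -1420 − (-1314) = -106

-106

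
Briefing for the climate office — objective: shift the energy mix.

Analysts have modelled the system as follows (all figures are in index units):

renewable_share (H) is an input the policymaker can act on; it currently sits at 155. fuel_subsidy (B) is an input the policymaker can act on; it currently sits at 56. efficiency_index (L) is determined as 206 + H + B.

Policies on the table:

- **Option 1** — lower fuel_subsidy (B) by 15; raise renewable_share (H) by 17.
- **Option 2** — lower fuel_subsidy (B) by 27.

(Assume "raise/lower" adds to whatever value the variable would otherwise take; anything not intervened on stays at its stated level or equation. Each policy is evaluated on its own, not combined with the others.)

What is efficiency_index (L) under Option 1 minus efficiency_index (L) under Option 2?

29

Option 1 (B − 15, H + 17):
  H = 155 + 17 = 172
  B = 56 − 15 = 41
  L = 206 + 172 + 41 = 419
Option 2 (B − 27):
  H = 155
  B = 56 − 27 = 29
  L = 206 + 155 + 29 = 390
L: 419 − 390 = 29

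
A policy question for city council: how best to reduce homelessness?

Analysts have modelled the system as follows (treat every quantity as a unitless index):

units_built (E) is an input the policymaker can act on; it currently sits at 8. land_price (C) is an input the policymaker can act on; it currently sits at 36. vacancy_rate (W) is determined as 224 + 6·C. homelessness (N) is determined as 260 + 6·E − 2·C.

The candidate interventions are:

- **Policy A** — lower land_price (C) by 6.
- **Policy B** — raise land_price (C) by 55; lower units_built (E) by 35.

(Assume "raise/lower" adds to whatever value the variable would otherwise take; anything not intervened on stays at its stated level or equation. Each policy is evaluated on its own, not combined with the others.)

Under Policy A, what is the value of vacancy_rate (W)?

404

Policy A (C − 6):
  C = 36 − 6 = 30
  W = 224 + 6·30 = 404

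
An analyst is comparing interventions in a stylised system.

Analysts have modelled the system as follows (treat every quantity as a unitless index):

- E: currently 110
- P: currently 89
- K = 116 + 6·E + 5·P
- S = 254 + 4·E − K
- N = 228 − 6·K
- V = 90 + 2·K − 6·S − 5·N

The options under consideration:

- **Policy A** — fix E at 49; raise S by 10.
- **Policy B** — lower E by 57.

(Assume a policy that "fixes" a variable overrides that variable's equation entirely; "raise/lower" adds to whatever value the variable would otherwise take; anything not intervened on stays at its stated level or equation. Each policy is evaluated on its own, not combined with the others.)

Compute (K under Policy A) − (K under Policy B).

Policy A (E := 49, S + 10):
  E = 49
  P = 89
  K = 116 + 6·49 + 5·89 = 855
Policy B (E − 57):
  E = 110 − 57 = 53
  P = 89
  K = 116 + 6·53 + 5·89 = 879
K: 855 − 879 = -24

-24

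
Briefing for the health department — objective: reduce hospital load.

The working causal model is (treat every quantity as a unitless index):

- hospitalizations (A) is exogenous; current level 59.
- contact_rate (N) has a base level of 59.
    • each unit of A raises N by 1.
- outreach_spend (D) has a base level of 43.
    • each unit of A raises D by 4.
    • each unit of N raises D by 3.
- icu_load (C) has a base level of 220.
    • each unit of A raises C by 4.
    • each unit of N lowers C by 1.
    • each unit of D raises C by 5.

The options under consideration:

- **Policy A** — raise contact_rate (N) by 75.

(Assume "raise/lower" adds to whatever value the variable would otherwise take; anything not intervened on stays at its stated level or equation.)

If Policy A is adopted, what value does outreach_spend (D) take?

858

Policy A (N + 75):
  A = 59
  N = 59 + 59 (+75 from intervention) = 193
  D = 43 + 4·59 + 3·193 = 858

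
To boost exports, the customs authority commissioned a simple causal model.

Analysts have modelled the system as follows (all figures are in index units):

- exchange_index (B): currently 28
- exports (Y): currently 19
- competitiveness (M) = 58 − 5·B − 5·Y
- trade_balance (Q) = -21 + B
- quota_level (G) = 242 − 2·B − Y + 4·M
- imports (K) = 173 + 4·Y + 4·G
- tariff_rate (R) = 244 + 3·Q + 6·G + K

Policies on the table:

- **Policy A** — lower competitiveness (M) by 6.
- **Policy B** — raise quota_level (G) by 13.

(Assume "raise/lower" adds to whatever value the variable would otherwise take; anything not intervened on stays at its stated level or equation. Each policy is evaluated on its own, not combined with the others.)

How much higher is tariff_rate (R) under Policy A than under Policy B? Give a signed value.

-370

Policy A (M − 6):
  B = 28
  Y = 19
  M = 58 − 5·28 − 5·19 (−6 from intervention) = -183
  Q = -21 + 28 = 7
  G = 242 − 2·28 − 19 + 4·(-183) = -565
  K = 173 + 4·19 + 4·(-565) = -2011
  R = 244 + 3·7 + 6·(-565) + (-2011) = -5136
Policy B (G + 13):
  B = 28
  Y = 19
  M = 58 − 5·28 − 5·19 = -177
  Q = -21 + 28 = 7
  G = 242 − 2·28 − 19 + 4·(-177) (+13 from intervention) = -528
  K = 173 + 4·19 + 4·(-528) = -1863
  R = 244 + 3·7 + 6·(-528) + (-1863) = -4766
R: -5136 − (-4766) = -370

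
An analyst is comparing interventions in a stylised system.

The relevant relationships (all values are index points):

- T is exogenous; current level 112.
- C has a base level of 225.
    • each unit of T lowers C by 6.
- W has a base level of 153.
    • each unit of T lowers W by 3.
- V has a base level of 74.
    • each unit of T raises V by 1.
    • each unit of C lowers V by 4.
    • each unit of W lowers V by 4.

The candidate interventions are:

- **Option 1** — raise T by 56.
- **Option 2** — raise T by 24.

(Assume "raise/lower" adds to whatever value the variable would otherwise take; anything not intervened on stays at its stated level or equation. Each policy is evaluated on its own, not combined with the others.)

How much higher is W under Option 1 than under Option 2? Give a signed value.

-96

Option 1 (T + 56):
  T = 112 + 56 = 168
  W = 153 − 3·168 = -351
Option 2 (T + 24):
  T = 112 + 24 = 136
  W = 153 − 3·136 = -255
W: -351 − (-255) = -96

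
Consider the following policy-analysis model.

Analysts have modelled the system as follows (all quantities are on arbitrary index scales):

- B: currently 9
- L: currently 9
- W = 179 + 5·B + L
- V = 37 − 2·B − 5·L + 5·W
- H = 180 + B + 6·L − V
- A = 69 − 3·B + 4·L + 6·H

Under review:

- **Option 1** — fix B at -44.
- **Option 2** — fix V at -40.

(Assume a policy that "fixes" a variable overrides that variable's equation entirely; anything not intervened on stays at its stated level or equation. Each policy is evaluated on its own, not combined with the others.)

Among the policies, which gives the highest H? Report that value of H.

Option 1 (B := -44):
  B = -44
  L = 9
  W = 179 + 5·(-44) + 9 = -32
  V = 37 − 2·(-44) − 5·9 + 5·(-32) = -80
  H = 180 + (-44) + 6·9 − (-80) = 270
Option 2 (V := -40):
  B = 9
  L = 9
  W = 179 + 5·9 + 9 = 233
  V = -40
  H = 180 + 9 + 6·9 − (-40) = 283
Comparing — Option 1: H=270, Option 2: H=283. Highest is 283 (Option 2).

283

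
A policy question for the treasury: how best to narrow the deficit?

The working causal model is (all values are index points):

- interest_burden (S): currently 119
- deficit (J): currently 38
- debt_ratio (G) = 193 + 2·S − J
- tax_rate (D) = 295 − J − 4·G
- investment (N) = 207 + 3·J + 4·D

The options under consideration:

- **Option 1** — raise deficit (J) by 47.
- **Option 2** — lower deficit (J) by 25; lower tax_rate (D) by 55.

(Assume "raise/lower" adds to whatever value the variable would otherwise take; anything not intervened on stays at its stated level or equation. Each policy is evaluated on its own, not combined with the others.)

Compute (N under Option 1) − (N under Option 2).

1300

Option 1 (J + 47):
  S = 119
  J = 38 + 47 = 85
  G = 193 + 2·119 − 85 = 346
  D = 295 − 85 − 4·346 = -1174
  N = 207 + 3·85 + 4·(-1174) = -4234
Option 2 (J − 25, D − 55):
  S = 119
  J = 38 − 25 = 13
  G = 193 + 2·119 − 13 = 418
  D = 295 − 13 − 4·418 (−55 from intervention) = -1445
  N = 207 + 3·13 + 4·(-1445) = -5534
N: -4234 − (-5534) = 1300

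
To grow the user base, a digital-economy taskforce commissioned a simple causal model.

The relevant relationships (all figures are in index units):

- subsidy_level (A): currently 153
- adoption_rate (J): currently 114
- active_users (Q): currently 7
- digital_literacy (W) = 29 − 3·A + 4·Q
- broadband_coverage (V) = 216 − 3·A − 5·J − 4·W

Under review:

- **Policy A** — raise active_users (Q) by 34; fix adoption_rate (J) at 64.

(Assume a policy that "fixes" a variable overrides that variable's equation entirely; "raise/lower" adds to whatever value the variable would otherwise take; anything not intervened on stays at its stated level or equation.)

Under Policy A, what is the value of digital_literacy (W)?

Policy A (Q + 34, J := 64):
  A = 153
  Q = 7 + 34 = 41
  W = 29 − 3·153 + 4·41 = -266

-266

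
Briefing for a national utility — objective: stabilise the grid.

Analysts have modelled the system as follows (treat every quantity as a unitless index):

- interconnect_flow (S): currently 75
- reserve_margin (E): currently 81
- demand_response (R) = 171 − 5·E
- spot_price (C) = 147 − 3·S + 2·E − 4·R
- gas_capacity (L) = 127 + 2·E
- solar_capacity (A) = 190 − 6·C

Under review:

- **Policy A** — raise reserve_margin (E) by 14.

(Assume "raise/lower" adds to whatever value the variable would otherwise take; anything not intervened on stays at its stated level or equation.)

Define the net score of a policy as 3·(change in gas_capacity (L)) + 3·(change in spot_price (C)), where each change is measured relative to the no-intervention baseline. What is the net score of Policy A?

1008

Baseline:
  S = 75
  E = 81
  R = 171 − 5·81 = -234
  C = 147 − 3·75 + 2·81 − 4·(-234) = 1020
  L = 127 + 2·81 = 289
Policy A (E + 14):
  S = 75
  E = 81 + 14 = 95
  R = 171 − 5·95 = -304
  C = 147 − 3·75 + 2·95 − 4·(-304) = 1328
  L = 127 + 2·95 = 317
ΔL = 317 − 289 = 28; ΔC = 1328 − 1020 = 308
Score = 3·28 + 3·308 = 1008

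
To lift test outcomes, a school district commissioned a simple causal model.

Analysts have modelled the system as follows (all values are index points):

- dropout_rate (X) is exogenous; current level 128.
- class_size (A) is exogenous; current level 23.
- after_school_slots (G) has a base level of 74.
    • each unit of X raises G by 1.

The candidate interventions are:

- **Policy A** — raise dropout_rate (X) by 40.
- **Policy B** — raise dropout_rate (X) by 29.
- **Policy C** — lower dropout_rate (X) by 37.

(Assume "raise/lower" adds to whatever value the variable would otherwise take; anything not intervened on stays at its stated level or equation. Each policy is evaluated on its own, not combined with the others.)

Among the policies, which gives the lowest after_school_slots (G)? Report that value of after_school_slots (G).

165

Policy A (X + 40):
  X = 128 + 40 = 168
  G = 74 + 168 = 242
Policy B (X + 29):
  X = 128 + 29 = 157
  G = 74 + 157 = 231
Policy C (X − 37):
  X = 128 − 37 = 91
  G = 74 + 91 = 165
Comparing — Policy A: G=242, Policy B: G=231, Policy C: G=165. Lowest is 165 (Policy C).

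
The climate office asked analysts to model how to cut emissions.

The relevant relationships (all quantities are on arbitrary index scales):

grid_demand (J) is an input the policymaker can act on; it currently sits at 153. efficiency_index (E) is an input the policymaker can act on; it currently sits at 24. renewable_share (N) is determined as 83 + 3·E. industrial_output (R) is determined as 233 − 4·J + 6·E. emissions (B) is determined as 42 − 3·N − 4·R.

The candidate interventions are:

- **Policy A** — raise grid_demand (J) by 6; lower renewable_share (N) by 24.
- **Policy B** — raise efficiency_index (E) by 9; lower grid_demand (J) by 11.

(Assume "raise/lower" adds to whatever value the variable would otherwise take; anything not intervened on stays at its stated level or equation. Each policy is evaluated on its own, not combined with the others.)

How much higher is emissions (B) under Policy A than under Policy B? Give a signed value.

Policy A (J + 6, N − 24):
  J = 153 + 6 = 159
  E = 24
  N = 83 + 3·24 (−24 from intervention) = 131
  R = 233 − 4·159 + 6·24 = -259
  B = 42 − 3·131 − 4·(-259) = 685
Policy B (E + 9, J − 11):
  J = 153 − 11 = 142
  E = 24 + 9 = 33
  N = 83 + 3·33 = 182
  R = 233 − 4·142 + 6·33 = -137
  B = 42 − 3·182 − 4·(-137) = 44
B: 685 − 44 = 641

641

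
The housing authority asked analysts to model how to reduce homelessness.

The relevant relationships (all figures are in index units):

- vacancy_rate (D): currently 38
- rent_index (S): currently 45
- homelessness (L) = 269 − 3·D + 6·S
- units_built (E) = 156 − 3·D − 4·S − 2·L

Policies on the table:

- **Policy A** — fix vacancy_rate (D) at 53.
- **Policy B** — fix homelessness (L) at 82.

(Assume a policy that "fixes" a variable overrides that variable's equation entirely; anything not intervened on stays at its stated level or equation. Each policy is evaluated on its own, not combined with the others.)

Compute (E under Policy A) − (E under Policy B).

Policy A (D := 53):
  D = 53
  S = 45
  L = 269 − 3·53 + 6·45 = 380
  E = 156 − 3·53 − 4·45 − 2·380 = -943
Policy B (L := 82):
  D = 38
  S = 45
  L = 82
  E = 156 − 3·38 − 4·45 − 2·82 = -302
E: -943 − (-302) = -641

-641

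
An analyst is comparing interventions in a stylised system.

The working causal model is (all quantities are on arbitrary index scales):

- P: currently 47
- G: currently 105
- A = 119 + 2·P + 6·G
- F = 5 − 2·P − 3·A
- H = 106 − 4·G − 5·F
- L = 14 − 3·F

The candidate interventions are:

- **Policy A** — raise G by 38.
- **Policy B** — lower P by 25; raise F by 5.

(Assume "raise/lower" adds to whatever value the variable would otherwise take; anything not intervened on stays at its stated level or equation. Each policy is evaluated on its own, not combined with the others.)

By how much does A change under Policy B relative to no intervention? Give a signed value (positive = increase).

Baseline:
  P = 47
  G = 105
  A = 119 + 2·47 + 6·105 = 843
Policy B (P − 25, F + 5):
  P = 47 − 25 = 22
  G = 105
  A = 119 + 2·22 + 6·105 = 793
Change in A: 793 − 843 = -50

-50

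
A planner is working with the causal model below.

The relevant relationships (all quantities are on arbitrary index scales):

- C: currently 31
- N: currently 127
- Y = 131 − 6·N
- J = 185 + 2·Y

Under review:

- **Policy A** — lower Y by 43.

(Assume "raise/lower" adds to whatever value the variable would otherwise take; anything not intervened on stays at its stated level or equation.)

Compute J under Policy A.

Policy A (Y − 43):
  N = 127
  Y = 131 − 6·127 (−43 from intervention) = -674
  J = 185 + 2·(-674) = -1163

-1163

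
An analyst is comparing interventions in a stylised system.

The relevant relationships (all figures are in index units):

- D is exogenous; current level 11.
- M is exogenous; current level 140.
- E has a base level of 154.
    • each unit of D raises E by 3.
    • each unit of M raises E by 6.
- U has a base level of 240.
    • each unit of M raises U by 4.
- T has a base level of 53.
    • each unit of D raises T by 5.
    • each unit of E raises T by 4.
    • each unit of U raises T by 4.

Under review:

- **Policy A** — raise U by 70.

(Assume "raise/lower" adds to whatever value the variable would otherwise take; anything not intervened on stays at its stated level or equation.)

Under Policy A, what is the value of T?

Policy A (U + 70):
  D = 11
  M = 140
  E = 154 + 3·11 + 6·140 = 1027
  U = 240 + 4·140 (+70 from intervention) = 870
  T = 53 + 5·11 + 4·1027 + 4·870 = 7696

7696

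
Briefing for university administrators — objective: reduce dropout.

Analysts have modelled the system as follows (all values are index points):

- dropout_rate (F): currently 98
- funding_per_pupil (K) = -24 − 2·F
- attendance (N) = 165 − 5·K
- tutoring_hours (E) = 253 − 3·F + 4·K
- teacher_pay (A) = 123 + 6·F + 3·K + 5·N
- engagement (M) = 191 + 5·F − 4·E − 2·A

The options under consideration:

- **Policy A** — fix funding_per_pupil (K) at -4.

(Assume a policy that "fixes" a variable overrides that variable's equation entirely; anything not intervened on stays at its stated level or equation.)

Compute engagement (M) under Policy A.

-2339

Policy A (K := -4):
  F = 98
  K = -4
  N = 165 − 5·(-4) = 185
  E = 253 − 3·98 + 4·(-4) = -57
  A = 123 + 6·98 + 3·(-4) + 5·185 = 1624
  M = 191 + 5·98 − 4·(-57) − 2·1624 = -2339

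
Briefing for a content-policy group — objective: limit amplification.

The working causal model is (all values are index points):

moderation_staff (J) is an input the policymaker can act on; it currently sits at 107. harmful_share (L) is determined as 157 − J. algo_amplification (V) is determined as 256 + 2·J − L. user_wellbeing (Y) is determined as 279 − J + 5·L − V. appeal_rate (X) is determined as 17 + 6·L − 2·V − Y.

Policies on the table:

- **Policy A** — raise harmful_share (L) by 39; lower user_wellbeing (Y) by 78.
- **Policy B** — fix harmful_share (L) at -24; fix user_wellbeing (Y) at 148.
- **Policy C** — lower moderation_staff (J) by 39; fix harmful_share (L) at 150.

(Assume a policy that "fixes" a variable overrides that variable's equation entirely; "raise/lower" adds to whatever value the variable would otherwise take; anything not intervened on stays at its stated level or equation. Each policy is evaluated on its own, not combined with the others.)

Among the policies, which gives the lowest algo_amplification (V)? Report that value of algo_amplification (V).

242

Policy A (L + 39, Y − 78):
  J = 107
  L = 157 − 107 (+39 from intervention) = 89
  V = 256 + 2·107 − 89 = 381
Policy B (L := -24, Y := 148):
  J = 107
  L = -24
  V = 256 + 2·107 − (-24) = 494
Policy C (J − 39, L := 150):
  J = 107 − 39 = 68
  L = 150
  V = 256 + 2·68 − 150 = 242
Comparing — Policy A: V=381, Policy B: V=494, Policy C: V=242. Lowest is 242 (Policy C).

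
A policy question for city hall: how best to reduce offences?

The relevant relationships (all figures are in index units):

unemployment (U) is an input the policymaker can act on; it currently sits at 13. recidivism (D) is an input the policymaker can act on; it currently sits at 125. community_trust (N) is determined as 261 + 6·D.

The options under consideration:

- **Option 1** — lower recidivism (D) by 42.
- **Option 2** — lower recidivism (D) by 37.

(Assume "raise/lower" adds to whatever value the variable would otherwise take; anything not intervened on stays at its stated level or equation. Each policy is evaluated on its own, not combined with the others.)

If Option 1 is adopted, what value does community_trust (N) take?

Option 1 (D − 42):
  D = 125 − 42 = 83
  N = 261 + 6·83 = 759

759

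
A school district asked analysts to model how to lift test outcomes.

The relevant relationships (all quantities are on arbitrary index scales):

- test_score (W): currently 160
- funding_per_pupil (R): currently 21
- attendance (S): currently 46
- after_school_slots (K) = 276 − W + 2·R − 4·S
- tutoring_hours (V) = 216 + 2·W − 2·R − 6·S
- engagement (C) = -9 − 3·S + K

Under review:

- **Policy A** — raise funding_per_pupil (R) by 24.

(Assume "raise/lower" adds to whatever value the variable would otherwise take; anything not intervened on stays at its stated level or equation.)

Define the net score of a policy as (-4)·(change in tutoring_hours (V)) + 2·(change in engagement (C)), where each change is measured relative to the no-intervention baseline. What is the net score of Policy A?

288

Baseline:
  W = 160
  R = 21
  S = 46
  K = 276 − 160 + 2·21 − 4·46 = -26
  V = 216 + 2·160 − 2·21 − 6·46 = 218
  C = -9 − 3·46 + (-26) = -173
Policy A (R + 24):
  W = 160
  R = 21 + 24 = 45
  S = 46
  K = 276 − 160 + 2·45 − 4·46 = 22
  V = 216 + 2·160 − 2·45 − 6·46 = 170
  C = -9 − 3·46 + 22 = -125
ΔV = 170 − 218 = -48; ΔC = -125 − (-173) = 48
Score = (-4)·(-48) + 2·48 = 288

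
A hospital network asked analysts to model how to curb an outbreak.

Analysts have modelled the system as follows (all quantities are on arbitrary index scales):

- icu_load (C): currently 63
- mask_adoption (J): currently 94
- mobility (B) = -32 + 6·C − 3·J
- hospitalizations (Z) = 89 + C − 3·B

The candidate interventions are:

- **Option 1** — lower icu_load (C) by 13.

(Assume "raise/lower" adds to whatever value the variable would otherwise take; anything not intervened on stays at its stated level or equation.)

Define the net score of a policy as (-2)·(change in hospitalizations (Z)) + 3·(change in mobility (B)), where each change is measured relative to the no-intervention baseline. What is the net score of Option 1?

Baseline:
  C = 63
  J = 94
  B = -32 + 6·63 − 3·94 = 64
  Z = 89 + 63 − 3·64 = -40
Option 1 (C − 13):
  C = 63 − 13 = 50
  J = 94
  B = -32 + 6·50 − 3·94 = -14
  Z = 89 + 50 − 3·(-14) = 181
ΔZ = 181 − (-40) = 221; ΔB = -14 − 64 = -78
Score = (-2)·221 + 3·(-78) = -676

-676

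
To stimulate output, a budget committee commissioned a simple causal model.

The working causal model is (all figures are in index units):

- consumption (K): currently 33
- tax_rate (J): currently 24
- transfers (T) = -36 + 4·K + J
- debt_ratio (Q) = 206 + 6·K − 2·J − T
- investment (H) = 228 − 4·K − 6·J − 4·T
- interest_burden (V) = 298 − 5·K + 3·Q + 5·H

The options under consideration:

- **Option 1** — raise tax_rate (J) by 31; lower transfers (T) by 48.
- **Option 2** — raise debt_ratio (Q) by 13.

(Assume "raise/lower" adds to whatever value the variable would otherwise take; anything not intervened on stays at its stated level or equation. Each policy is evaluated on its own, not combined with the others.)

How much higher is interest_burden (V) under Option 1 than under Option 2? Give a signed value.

-764

Option 1 (J + 31, T − 48):
  K = 33
  J = 24 + 31 = 55
  T = -36 + 4·33 + 55 (−48 from intervention) = 103
  Q = 206 + 6·33 − 2·55 − 103 = 191
  H = 228 − 4·33 − 6·55 − 4·103 = -646
  V = 298 − 5·33 + 3·191 + 5·(-646) = -2524
Option 2 (Q + 13):
  K = 33
  J = 24
  T = -36 + 4·33 + 24 = 120
  Q = 206 + 6·33 − 2·24 − 120 (+13 from intervention) = 249
  H = 228 − 4·33 − 6·24 − 4·120 = -528
  V = 298 − 5·33 + 3·249 + 5·(-528) = -1760
V: -2524 − (-1760) = -764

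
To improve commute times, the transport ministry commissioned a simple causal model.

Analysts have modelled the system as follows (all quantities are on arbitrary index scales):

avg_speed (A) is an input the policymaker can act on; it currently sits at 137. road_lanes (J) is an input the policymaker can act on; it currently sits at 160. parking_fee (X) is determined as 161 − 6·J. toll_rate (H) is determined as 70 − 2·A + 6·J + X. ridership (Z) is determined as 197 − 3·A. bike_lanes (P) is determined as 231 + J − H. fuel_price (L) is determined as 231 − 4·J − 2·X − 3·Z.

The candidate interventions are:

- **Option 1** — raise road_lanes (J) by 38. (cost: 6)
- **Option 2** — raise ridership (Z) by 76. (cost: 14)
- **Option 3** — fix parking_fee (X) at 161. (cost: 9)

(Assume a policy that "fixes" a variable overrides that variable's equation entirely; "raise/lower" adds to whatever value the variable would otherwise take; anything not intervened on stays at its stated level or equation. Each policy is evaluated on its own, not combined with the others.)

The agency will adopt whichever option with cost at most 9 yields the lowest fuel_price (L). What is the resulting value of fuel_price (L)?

Option 1 (J + 38):
  A = 137
  J = 160 + 38 = 198
  X = 161 − 6·198 = -1027
  Z = 197 − 3·137 = -214
  L = 231 − 4·198 − 2·(-1027) − 3·(-214) = 2135
Option 3 (X := 161):
  A = 137
  J = 160
  X = 161
  Z = 197 − 3·137 = -214
  L = 231 − 4·160 − 2·161 − 3·(-214) = -89
Comparing — Option 1: L=2135, Option 3: L=-89. Lowest is -89 (Option 3).

-89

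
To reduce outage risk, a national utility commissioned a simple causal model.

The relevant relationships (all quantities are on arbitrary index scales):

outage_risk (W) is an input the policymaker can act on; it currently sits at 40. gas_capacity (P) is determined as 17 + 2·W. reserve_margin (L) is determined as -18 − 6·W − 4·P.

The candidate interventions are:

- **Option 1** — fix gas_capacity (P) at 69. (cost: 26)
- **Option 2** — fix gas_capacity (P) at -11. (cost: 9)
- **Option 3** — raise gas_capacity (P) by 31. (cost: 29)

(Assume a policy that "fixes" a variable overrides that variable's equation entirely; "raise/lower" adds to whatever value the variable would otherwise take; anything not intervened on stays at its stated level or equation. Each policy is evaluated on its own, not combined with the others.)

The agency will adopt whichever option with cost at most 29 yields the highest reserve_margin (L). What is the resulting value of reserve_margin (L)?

Option 1 (P := 69):
  W = 40
  P = 69
  L = -18 − 6·40 − 4·69 = -534
Option 2 (P := -11):
  W = 40
  P = -11
  L = -18 − 6·40 − 4·(-11) = -214
Option 3 (P + 31):
  W = 40
  P = 17 + 2·40 (+31 from intervention) = 128
  L = -18 − 6·40 − 4·128 = -770
Comparing — Option 1: L=-534, Option 2: L=-214, Option 3: L=-770. Highest is -214 (Option 2).

-214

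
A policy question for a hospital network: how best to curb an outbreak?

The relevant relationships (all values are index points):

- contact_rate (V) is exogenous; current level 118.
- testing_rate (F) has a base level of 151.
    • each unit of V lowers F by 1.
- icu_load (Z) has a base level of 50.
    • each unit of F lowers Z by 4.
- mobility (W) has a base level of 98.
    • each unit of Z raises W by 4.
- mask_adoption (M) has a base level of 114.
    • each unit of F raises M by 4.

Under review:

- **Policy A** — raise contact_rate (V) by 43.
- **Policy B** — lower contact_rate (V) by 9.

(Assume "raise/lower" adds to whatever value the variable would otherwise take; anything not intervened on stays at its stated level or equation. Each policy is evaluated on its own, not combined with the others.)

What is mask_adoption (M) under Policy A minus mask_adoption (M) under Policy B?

-208

Policy A (V + 43):
  V = 118 + 43 = 161
  F = 151 − 161 = -10
  M = 114 + 4·(-10) = 74
Policy B (V − 9):
  V = 118 − 9 = 109
  F = 151 − 109 = 42
  M = 114 + 4·42 = 282
M: 74 − 282 = -208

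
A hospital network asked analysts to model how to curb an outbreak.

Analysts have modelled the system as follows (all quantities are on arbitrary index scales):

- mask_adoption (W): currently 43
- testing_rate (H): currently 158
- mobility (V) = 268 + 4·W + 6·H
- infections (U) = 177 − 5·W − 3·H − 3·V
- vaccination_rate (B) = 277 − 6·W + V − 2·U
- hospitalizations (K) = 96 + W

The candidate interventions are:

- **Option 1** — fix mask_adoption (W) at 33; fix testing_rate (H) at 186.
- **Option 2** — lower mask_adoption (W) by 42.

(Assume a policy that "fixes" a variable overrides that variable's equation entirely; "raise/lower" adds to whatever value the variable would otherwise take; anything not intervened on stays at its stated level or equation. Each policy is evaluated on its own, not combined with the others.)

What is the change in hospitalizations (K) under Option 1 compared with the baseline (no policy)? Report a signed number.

Baseline:
  W = 43
  K = 96 + 43 = 139
Option 1 (W := 33, H := 186):
  W = 33
  K = 96 + 33 = 129
Change in K: 129 − 139 = -10

-10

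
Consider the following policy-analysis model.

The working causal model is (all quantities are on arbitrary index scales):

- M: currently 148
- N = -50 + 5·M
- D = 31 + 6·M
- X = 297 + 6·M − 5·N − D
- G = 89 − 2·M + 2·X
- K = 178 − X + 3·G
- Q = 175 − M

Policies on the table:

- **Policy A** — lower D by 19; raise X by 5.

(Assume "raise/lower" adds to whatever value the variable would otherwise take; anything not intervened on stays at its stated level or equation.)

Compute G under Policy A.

Policy A (D − 19, X + 5):
  M = 148
  N = -50 + 5·148 = 690
  D = 31 + 6·148 (−19 from intervention) = 900
  X = 297 + 6·148 − 5·690 − 900 (+5 from intervention) = -3160
  G = 89 − 2·148 + 2·(-3160) = -6527

-6527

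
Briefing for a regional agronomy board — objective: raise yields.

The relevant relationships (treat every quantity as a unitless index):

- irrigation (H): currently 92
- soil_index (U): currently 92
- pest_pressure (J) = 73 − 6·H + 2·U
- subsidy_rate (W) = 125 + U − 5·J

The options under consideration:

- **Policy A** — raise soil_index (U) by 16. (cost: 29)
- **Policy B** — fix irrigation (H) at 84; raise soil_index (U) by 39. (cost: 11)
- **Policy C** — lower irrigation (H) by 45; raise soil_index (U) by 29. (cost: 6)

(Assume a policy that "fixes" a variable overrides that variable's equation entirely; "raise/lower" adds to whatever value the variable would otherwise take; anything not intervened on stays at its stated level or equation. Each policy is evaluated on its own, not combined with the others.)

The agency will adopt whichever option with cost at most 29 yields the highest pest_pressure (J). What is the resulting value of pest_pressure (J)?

33

Policy A (U + 16):
  H = 92
  U = 92 + 16 = 108
  J = 73 − 6·92 + 2·108 = -263
Policy B (H := 84, U + 39):
  H = 84
  U = 92 + 39 = 131
  J = 73 − 6·84 + 2·131 = -169
Policy C (H − 45, U + 29):
  H = 92 − 45 = 47
  U = 92 + 29 = 121
  J = 73 − 6·47 + 2·121 = 33
Comparing — Policy A: J=-263, Policy B: J=-169, Policy C: J=33. Highest is 33 (Policy C).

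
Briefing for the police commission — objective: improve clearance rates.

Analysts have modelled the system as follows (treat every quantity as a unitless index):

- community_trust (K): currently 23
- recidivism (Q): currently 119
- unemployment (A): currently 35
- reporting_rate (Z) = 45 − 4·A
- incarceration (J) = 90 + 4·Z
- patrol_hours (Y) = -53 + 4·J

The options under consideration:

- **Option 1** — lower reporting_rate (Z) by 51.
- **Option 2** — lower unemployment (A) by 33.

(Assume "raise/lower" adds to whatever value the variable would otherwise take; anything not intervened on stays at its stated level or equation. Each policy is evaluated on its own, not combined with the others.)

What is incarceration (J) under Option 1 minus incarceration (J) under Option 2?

-732

Option 1 (Z − 51):
  A = 35
  Z = 45 − 4·35 (−51 from intervention) = -146
  J = 90 + 4·(-146) = -494
Option 2 (A − 33):
  A = 35 − 33 = 2
  Z = 45 − 4·2 = 37
  J = 90 + 4·37 = 238
J: -494 − 238 = -732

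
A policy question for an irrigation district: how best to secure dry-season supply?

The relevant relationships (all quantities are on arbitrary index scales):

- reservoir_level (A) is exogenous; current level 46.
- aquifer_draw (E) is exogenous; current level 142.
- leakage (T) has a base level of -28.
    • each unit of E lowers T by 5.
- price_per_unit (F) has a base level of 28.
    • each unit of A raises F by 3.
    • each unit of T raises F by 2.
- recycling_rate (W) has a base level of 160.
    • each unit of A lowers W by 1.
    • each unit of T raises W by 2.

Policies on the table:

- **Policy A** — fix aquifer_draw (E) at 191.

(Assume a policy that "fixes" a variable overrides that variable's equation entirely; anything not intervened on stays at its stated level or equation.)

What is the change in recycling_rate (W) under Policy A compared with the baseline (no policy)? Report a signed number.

Baseline:
  A = 46
  E = 142
  T = -28 − 5·142 = -738
  W = 160 − 46 + 2·(-738) = -1362
Policy A (E := 191):
  A = 46
  E = 191
  T = -28 − 5·191 = -983
  W = 160 − 46 + 2·(-983) = -1852
Change in W: -1852 − (-1362) = -490

-490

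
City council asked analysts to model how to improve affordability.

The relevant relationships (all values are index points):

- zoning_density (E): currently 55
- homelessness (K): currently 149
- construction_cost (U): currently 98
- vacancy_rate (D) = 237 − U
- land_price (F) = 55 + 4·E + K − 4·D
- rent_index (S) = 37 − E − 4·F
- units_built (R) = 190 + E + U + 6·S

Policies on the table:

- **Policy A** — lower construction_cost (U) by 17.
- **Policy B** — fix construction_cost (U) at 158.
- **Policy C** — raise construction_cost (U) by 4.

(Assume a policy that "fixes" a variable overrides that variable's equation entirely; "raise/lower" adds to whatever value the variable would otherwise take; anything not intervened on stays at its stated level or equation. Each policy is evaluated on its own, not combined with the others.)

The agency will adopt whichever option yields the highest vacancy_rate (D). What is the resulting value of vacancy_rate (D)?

156

Policy A (U − 17):
  U = 98 − 17 = 81
  D = 237 − 81 = 156
Policy B (U := 158):
  U = 158
  D = 237 − 158 = 79
Policy C (U + 4):
  U = 98 + 4 = 102
  D = 237 − 102 = 135
Comparing — Policy A: D=156, Policy B: D=79, Policy C: D=135. Highest is 156 (Policy A).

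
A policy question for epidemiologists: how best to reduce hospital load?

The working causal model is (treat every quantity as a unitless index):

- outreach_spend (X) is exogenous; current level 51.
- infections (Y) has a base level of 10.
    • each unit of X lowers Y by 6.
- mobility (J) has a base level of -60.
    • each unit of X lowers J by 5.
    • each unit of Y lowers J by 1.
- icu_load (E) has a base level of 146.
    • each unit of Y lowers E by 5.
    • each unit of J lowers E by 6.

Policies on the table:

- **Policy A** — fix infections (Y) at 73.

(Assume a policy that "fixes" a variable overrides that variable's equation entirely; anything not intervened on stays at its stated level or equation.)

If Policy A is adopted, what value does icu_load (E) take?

2109

Policy A (Y := 73):
  X = 51
  Y = 73
  J = -60 − 5·51 − 73 = -388
  E = 146 − 5·73 − 6·(-388) = 2109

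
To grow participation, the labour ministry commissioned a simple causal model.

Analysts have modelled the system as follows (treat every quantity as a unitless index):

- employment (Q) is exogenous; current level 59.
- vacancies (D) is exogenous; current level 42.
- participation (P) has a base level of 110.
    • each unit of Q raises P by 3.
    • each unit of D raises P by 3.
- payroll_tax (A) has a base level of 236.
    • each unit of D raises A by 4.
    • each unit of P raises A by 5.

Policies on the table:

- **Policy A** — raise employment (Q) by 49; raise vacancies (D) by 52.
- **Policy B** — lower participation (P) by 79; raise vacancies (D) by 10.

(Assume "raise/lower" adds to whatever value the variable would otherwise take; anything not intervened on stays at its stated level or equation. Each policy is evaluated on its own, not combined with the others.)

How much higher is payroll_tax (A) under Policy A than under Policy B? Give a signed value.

1928

Policy A (Q + 49, D + 52):
  Q = 59 + 49 = 108
  D = 42 + 52 = 94
  P = 110 + 3·108 + 3·94 = 716
  A = 236 + 4·94 + 5·716 = 4192
Policy B (P − 79, D + 10):
  Q = 59
  D = 42 + 10 = 52
  P = 110 + 3·59 + 3·52 (−79 from intervention) = 364
  A = 236 + 4·52 + 5·364 = 2264
A: 4192 − 2264 = 1928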